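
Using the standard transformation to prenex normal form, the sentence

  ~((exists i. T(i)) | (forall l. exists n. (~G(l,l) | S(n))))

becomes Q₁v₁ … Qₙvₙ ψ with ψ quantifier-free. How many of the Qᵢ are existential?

Drive negations inward (¬∀x A ≡ ∃x ¬A, ¬∃x A ≡ ∀x ¬A, De Morgan for ∧/∨):
  (forall i. ~T(i)) & (exists l. forall n. (G(l,l) & ~S(n)))
Finally move all quantifiers to the prefix:
  forall i. exists l. forall n. (~T(i) & G(l,l) & ~S(n))
The prefix is forall i exists l forall n: 2 universal, 1 existential.

1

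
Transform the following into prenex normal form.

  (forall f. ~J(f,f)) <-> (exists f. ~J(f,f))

exists f. exists v. forall v1. forall z1. ((J(f,f) | ~J(v,v)) & (J(v1,v1) | ~J(z1,z1)))

First replace A → B with ¬A ∨ B; A ↔ B as (¬A ∨ B) ∧ (¬B ∨ A).
  (~(forall f. ~J(f,f)) | (exists f. ~J(f,f))) & (~(exists f. ~J(f,f)) | (forall f. ~J(f,f)))
Push ¬ through the quantifiers and connectives to reach negation normal form:
  ((exists f. J(f,f)) | (exists f. ~J(f,f))) & ((forall f. J(f,f)) | (forall f. ~J(f,f)))
Rename bound variables to avoid capture: f↦v, f↦v1, f↦z1.
  ((exists f. J(f,f)) | (exists v. ~J(v,v))) & ((forall v1. J(v1,v1)) | (forall z1. ~J(z1,z1)))
Pull the quantifiers to the front (each side's bound variable is not free in the other side):
  exists f. exists v. forall v1. forall z1. ((J(f,f) | ~J(v,v)) & (J(v1,v1) | ~J(z1,z1)))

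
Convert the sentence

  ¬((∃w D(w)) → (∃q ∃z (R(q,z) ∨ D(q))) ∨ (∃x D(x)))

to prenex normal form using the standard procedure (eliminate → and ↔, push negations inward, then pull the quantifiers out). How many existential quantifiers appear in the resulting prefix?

First replace A → B with ¬A ∨ B.
  ¬(¬(∃w D(w)) ∨ (∃q ∃z (R(q,z) ∨ D(q))) ∨ (∃x D(x)))
Drive negations inward (¬∀x A ≡ ∃x ¬A, ¬∃x A ≡ ∀x ¬A, De Morgan for ∧/∨):
  (∃w D(w)) ∧ (∀q ∀z (¬R(q,z) ∧ ¬D(q))) ∧ (∀x ¬D(x))
All bound variables are already distinct, so no renaming is needed.
Pull the quantifiers to the front (each side's bound variable is not free in the other side):
  ∃w ∀q ∀z ∀x (D(w) ∧ ¬R(q,z) ∧ ¬D(q) ∧ ¬D(x))
The prefix is ∃w ∀q ∀z ∀x: 3 universal, 1 existential.

1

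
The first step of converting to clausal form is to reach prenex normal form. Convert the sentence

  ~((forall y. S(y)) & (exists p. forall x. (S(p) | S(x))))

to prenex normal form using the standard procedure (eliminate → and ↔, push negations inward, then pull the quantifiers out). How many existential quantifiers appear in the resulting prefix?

Drive negations inward (¬∀x A ≡ ∃x ¬A, ¬∃x A ≡ ∀x ¬A, De Morgan for ∧/∨):
  (exists y. ~S(y)) | (forall p. exists x. (~S(p) & ~S(x)))
All bound variables are already distinct, so no renaming is needed.
Finally move all quantifiers to the prefix:
  exists y. forall p. exists x. (~S(y) | ~S(p) & ~S(x))
The prefix is exists y forall p exists x: 1 universal, 2 existential.

2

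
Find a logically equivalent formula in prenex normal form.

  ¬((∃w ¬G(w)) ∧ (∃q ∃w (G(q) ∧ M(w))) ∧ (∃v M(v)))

∀w ∀q ∀w1 ∀v (G(w) ∨ ¬G(q) ∨ ¬M(w1) ∨ ¬M(v))

Push ¬ through the quantifiers and connectives to reach negation normal form:
  (∀w G(w)) ∨ (∀q ∀w (¬G(q) ∨ ¬M(w))) ∨ (∀v ¬M(v))
Standardize variables apart so no two quantifiers bind the same name: w↦w1.
  (∀w G(w)) ∨ (∀q ∀w1 (¬G(q) ∨ ¬M(w1))) ∨ (∀v ¬M(v))
Extract every quantifier outward, since the variables are now distinct and don't occur free across branches:
  ∀w ∀q ∀w1 ∀v (G(w) ∨ ¬G(q) ∨ ¬M(w1) ∨ ¬M(v))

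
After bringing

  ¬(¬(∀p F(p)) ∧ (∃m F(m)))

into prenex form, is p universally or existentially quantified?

Move each ¬ inward, flipping quantifiers it crosses:
  (∀p F(p)) ∨ (∀m ¬F(m))
Finally move all quantifiers to the prefix:
  ∀p ∀m (F(p) ∨ ¬F(m))
The quantifier ∀p sits under an even number of negations, so it remains universal.

universal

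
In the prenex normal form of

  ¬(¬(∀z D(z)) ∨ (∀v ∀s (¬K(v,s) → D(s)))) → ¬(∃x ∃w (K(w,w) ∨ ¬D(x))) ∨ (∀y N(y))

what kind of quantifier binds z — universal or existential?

Rewrite implications/biconditionals: A → B as ¬A ∨ B.
  ¬¬(¬(∀z D(z)) ∨ (∀v ∀s (¬¬K(v,s) ∨ D(s)))) ∨ ¬(∃x ∃w (K(w,w) ∨ ¬D(x))) ∨ (∀y N(y))
Push ¬ through the quantifiers and connectives to reach negation normal form:
  (∃z ¬D(z)) ∨ (∀v ∀s (K(v,s) ∨ D(s))) ∨ (∀x ∀w (¬K(w,w) ∧ D(x))) ∨ (∀y N(y))
Finally move all quantifiers to the prefix:
  ∃z ∀v ∀s ∀x ∀w ∀y (¬D(z) ∨ K(v,s) ∨ D(s) ∨ ¬K(w,w) ∧ D(x) ∨ N(y))
The quantifier ∀z sits under an odd number of negations (counting the antecedent side of each →), so it flips to ∃z.

existential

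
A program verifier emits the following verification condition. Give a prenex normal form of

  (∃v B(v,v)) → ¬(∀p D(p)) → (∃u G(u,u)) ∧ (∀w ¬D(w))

Eliminate → and ↔ using ¬ and ∨.
  ¬(∃v B(v,v)) ∨ ¬¬(∀p D(p)) ∨ (∃u G(u,u)) ∧ (∀w ¬D(w))
Drive negations inward (¬∀x A ≡ ∃x ¬A, ¬∃x A ≡ ∀x ¬A, De Morgan for ∧/∨):
  (∀v ¬B(v,v)) ∨ (∀p D(p)) ∨ (∃u G(u,u)) ∧ (∀w ¬D(w))
All bound variables are already distinct, so no renaming is needed.
Pull the quantifiers to the front (each side's bound variable is not free in the other side):
  ∀v ∀p ∃u ∀w (¬B(v,v) ∨ D(p) ∨ G(u,u) ∧ ¬D(w))

∀v ∀p ∃u ∀w (¬B(v,v) ∨ D(p) ∨ G(u,u) ∧ ¬D(w))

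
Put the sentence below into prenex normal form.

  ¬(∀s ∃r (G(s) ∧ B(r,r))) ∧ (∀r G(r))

∃s ∀r ∀y1 ((¬G(s) ∨ ¬B(r,r)) ∧ G(y1))

Move each ¬ inward, flipping quantifiers it crosses:
  (∃s ∀r (¬G(s) ∨ ¬B(r,r))) ∧ (∀r G(r))
Give each quantifier a distinct variable: r↦y1.
  (∃s ∀r (¬G(s) ∨ ¬B(r,r))) ∧ (∀y1 G(y1))
Finally move all quantifiers to the prefix:
  ∃s ∀r ∀y1 ((¬G(s) ∨ ¬B(r,r)) ∧ G(y1))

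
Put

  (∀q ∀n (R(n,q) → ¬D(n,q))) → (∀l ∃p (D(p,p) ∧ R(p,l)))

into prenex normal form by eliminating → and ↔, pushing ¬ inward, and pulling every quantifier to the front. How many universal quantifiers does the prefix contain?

1

Rewrite implications/biconditionals: A → B as ¬A ∨ B.
  ¬(∀q ∀n (¬R(n,q) ∨ ¬D(n,q))) ∨ (∀l ∃p (D(p,p) ∧ R(p,l)))
Drive negations inward (¬∀x A ≡ ∃x ¬A, ¬∃x A ≡ ∀x ¬A, De Morgan for ∧/∨):
  (∃q ∃n (R(n,q) ∧ D(n,q))) ∨ (∀l ∃p (D(p,p) ∧ R(p,l)))
Finally move all quantifiers to the prefix:
  ∃q ∃n ∀l ∃p (R(n,q) ∧ D(n,q) ∨ D(p,p) ∧ R(p,l))
The prefix is ∃q ∃n ∀l ∃p: 1 universal, 3 existential.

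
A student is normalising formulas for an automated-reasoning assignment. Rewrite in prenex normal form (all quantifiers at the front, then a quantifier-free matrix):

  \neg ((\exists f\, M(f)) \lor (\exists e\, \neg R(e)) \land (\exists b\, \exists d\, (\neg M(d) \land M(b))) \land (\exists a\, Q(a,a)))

Drive negations inward (¬∀x A ≡ ∃x ¬A, ¬∃x A ≡ ∀x ¬A, De Morgan for ∧/∨):
  (\forall f\, \neg M(f)) \land ((\forall e\, R(e)) \lor (\forall b\, \forall d\, (M(d) \lor \neg M(b))) \lor (\forall a\, \neg Q(a,a)))
All bound variables are already distinct, so no renaming is needed.
Extract every quantifier outward, since the variables are now distinct and don't occur free across branches:
  \forall f\, \forall e\, \forall b\, \forall d\, \forall a\, (\neg M(f) \land (R(e) \lor M(d) \lor \neg M(b) \lor \neg Q(a,a)))

\forall f\, \forall e\, \forall b\, \forall d\, \forall a\, (\neg M(f) \land (R(e) \lor M(d) \lor \neg M(b) \lor \neg Q(a,a)))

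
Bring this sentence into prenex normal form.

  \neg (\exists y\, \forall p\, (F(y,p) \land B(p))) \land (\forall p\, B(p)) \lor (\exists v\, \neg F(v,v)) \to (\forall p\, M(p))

Rewrite implications/biconditionals: A → B as ¬A ∨ B.
  \neg (\neg (\exists y\, \forall p\, (F(y,p) \land B(p))) \land (\forall p\, B(p)) \lor (\exists v\, \neg F(v,v))) \lor (\forall p\, M(p))
Push ¬ through the quantifiers and connectives to reach negation normal form:
  ((\exists y\, \forall p\, (F(y,p) \land B(p))) \lor (\exists p\, \neg B(p))) \land (\forall v\, F(v,v)) \lor (\forall p\, M(p))
Rename bound variables to avoid capture: p↦y1, p↦c.
  ((\exists y\, \forall p\, (F(y,p) \land B(p))) \lor (\exists y1\, \neg B(y1))) \land (\forall v\, F(v,v)) \lor (\forall c\, M(c))
Pull the quantifiers to the front (each side's bound variable is not free in the other side):
  \exists y\, \forall p\, \exists y1\, \forall v\, \forall c\, ((F(y,p) \land B(p) \lor \neg B(y1)) \land F(v,v) \lor M(c))

\exists y\, \forall p\, \exists y1\, \forall v\, \forall c\, ((F(y,p) \land B(p) \lor \neg B(y1)) \land F(v,v) \lor M(c))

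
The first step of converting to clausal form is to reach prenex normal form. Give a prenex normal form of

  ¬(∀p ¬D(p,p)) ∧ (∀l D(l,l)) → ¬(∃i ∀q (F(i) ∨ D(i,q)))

Eliminate → and ↔ using ¬ and ∨.
  ¬(¬(∀p ¬D(p,p)) ∧ (∀l D(l,l))) ∨ ¬(∃i ∀q (F(i) ∨ D(i,q)))
Drive negations inward (¬∀x A ≡ ∃x ¬A, ¬∃x A ≡ ∀x ¬A, De Morgan for ∧/∨):
  (∀p ¬D(p,p)) ∨ (∃l ¬D(l,l)) ∨ (∀i ∃q (¬F(i) ∧ ¬D(i,q)))
All bound variables are already distinct, so no renaming is needed.
Pull the quantifiers to the front (each side's bound variable is not free in the other side):
  ∀p ∃l ∀i ∃q (¬D(p,p) ∨ ¬D(l,l) ∨ ¬F(i) ∧ ¬D(i,q))

∀p ∃l ∀i ∃q (¬D(p,p) ∨ ¬D(l,l) ∨ ¬F(i) ∧ ¬D(i,q))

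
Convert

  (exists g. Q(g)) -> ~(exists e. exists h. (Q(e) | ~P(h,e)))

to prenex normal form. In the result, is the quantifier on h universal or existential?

universal

First replace A → B with ¬A ∨ B.
  ~(exists g. Q(g)) | ~(exists e. exists h. (Q(e) | ~P(h,e)))
Drive negations inward (¬∀x A ≡ ∃x ¬A, ¬∃x A ≡ ∀x ¬A, De Morgan for ∧/∨):
  (forall g. ~Q(g)) | (forall e. forall h. (~Q(e) & P(h,e)))
Finally move all quantifiers to the prefix:
  forall g. forall e. forall h. (~Q(g) | ~Q(e) & P(h,e))
The quantifier exists h sits under an odd number of negations (counting the antecedent side of each →), so it flips to forall h.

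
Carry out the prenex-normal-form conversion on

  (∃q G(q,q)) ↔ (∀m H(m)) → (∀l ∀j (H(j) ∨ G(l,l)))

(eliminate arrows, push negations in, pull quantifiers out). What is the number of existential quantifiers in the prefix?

4

First replace A → B with ¬A ∨ B; A ↔ B as (¬A ∨ B) ∧ (¬B ∨ A).
  (¬(∃q G(q,q)) ∨ ¬(∀m H(m)) ∨ (∀l ∀j (H(j) ∨ G(l,l)))) ∧ (¬(¬(∀m H(m)) ∨ (∀l ∀j (H(j) ∨ G(l,l)))) ∨ (∃q G(q,q)))
Push ¬ through the quantifiers and connectives to reach negation normal form:
  ((∀q ¬G(q,q)) ∨ (∃m ¬H(m)) ∨ (∀l ∀j (H(j) ∨ G(l,l)))) ∧ ((∀m H(m)) ∧ (∃l ∃j (¬H(j) ∧ ¬G(l,l))) ∨ (∃q G(q,q)))
Rename bound variables to avoid capture: m↦r, l↦v, j↦w1, q↦t.
  ((∀q ¬G(q,q)) ∨ (∃m ¬H(m)) ∨ (∀l ∀j (H(j) ∨ G(l,l)))) ∧ ((∀r H(r)) ∧ (∃v ∃w1 (¬H(w1) ∧ ¬G(v,v))) ∨ (∃t G(t,t)))
Extract every quantifier outward, since the variables are now distinct and don't occur free across branches:
  ∀q ∃m ∀l ∀j ∀r ∃v ∃w1 ∃t ((¬G(q,q) ∨ ¬H(m) ∨ H(j) ∨ G(l,l)) ∧ (H(r) ∧ ¬H(w1) ∧ ¬G(v,v) ∨ G(t,t)))
The prefix is ∀q ∃m ∀l ∀j ∀r ∃v ∃w1 ∃t: 4 universal, 4 existential.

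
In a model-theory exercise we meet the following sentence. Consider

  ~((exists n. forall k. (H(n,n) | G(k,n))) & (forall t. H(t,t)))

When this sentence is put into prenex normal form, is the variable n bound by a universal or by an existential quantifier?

Drive negations inward (¬∀x A ≡ ∃x ¬A, ¬∃x A ≡ ∀x ¬A, De Morgan for ∧/∨):
  (forall n. exists k. (~H(n,n) & ~G(k,n))) | (exists t. ~H(t,t))
All bound variables are already distinct, so no renaming is needed.
Finally move all quantifiers to the prefix:
  forall n. exists k. exists t. (~H(n,n) & ~G(k,n) | ~H(t,t))
The quantifier exists n sits under an odd number of negations, so it flips to forall n.

universal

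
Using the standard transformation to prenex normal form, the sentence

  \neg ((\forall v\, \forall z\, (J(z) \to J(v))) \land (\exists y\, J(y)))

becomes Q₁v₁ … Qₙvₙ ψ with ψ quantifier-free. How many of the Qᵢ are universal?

1

Rewrite implications/biconditionals: A → B as ¬A ∨ B.
  \neg ((\forall v\, \forall z\, (\neg J(z) \lor J(v))) \land (\exists y\, J(y)))
Move each ¬ inward, flipping quantifiers it crosses:
  (\exists v\, \exists z\, (J(z) \land \neg J(v))) \lor (\forall y\, \neg J(y))
All bound variables are already distinct, so no renaming is needed.
Extract every quantifier outward, since the variables are now distinct and don't occur free across branches:
  \exists v\, \exists z\, \forall y\, (J(z) \land \neg J(v) \lor \neg J(y))
The prefix is \exists v \exists z \forall y: 1 universal, 2 existential.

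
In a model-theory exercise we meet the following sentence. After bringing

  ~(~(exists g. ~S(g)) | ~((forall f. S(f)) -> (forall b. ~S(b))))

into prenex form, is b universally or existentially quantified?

universal

First replace A → B with ¬A ∨ B.
  ~(~(exists g. ~S(g)) | ~(~(forall f. S(f)) | (forall b. ~S(b))))
Drive negations inward (¬∀x A ≡ ∃x ¬A, ¬∃x A ≡ ∀x ¬A, De Morgan for ∧/∨):
  (exists g. ~S(g)) & ((exists f. ~S(f)) | (forall b. ~S(b)))
All bound variables are already distinct, so no renaming is needed.
Extract every quantifier outward, since the variables are now distinct and don't occur free across branches:
  exists g. exists f. forall b. (~S(g) & (~S(f) | ~S(b)))
The quantifier forall b sits under an even number of negations (counting the antecedent side of each →), so it remains universal.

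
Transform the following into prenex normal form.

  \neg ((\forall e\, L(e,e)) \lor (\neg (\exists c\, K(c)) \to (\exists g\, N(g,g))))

First replace A → B with ¬A ∨ B.
  \neg ((\forall e\, L(e,e)) \lor \neg \neg (\exists c\, K(c)) \lor (\exists g\, N(g,g)))
Move each ¬ inward, flipping quantifiers it crosses:
  (\exists e\, \neg L(e,e)) \land (\forall c\, \neg K(c)) \land (\forall g\, \neg N(g,g))
All bound variables are already distinct, so no renaming is needed.
Pull the quantifiers to the front (each side's bound variable is not free in the other side):
  \exists e\, \forall c\, \forall g\, (\neg L(e,e) \land \neg K(c) \land \neg N(g,g))

\exists e\, \forall c\, \forall g\, (\neg L(e,e) \land \neg K(c) \land \neg N(g,g))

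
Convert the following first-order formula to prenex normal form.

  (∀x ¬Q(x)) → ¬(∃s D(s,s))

∃x ∀s (Q(x) ∨ ¬D(s,s))

Rewrite implications/biconditionals: A → B as ¬A ∨ B.
  ¬(∀x ¬Q(x)) ∨ ¬(∃s D(s,s))
Push ¬ through the quantifiers and connectives to reach negation normal form:
  (∃x Q(x)) ∨ (∀s ¬D(s,s))
Finally move all quantifiers to the prefix:
  ∃x ∀s (Q(x) ∨ ¬D(s,s))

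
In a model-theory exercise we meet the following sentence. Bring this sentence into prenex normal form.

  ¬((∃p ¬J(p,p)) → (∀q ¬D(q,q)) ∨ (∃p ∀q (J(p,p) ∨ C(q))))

Rewrite implications/biconditionals: A → B as ¬A ∨ B.
  ¬(¬(∃p ¬J(p,p)) ∨ (∀q ¬D(q,q)) ∨ (∃p ∀q (J(p,p) ∨ C(q))))
Move each ¬ inward, flipping quantifiers it crosses:
  (∃p ¬J(p,p)) ∧ (∃q D(q,q)) ∧ (∀p ∃q (¬J(p,p) ∧ ¬C(q)))
Rename bound variables to avoid capture: p↦a, q↦u1.
  (∃p ¬J(p,p)) ∧ (∃q D(q,q)) ∧ (∀a ∃u1 (¬J(a,a) ∧ ¬C(u1)))
Extract every quantifier outward, since the variables are now distinct and don't occur free across branches:
  ∃p ∃q ∀a ∃u1 (¬J(p,p) ∧ D(q,q) ∧ ¬J(a,a) ∧ ¬C(u1))

∃p ∃q ∀a ∃u1 (¬J(p,p) ∧ D(q,q) ∧ ¬J(a,a) ∧ ¬C(u1))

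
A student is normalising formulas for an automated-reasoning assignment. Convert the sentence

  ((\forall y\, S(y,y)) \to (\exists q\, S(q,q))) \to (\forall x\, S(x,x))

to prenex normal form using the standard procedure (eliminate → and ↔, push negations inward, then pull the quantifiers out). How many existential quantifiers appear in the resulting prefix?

0

Rewrite implications/biconditionals: A → B as ¬A ∨ B.
  \neg (\neg (\forall y\, S(y,y)) \lor (\exists q\, S(q,q))) \lor (\forall x\, S(x,x))
Move each ¬ inward, flipping quantifiers it crosses:
  (\forall y\, S(y,y)) \land (\forall q\, \neg S(q,q)) \lor (\forall x\, S(x,x))
All bound variables are already distinct, so no renaming is needed.
Finally move all quantifiers to the prefix:
  \forall y\, \forall q\, \forall x\, (S(y,y) \land \neg S(q,q) \lor S(x,x))
The prefix is \forall y \forall q \forall x: 3 universal, 0 existential.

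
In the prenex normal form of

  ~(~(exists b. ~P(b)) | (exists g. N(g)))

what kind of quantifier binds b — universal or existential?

Push ¬ through the quantifiers and connectives to reach negation normal form:
  (exists b. ~P(b)) & (forall g. ~N(g))
All bound variables are already distinct, so no renaming is needed.
Finally move all quantifiers to the prefix:
  exists b. forall g. (~P(b) & ~N(g))
The quantifier exists b sits under an even number of negations, so it remains existential.

existential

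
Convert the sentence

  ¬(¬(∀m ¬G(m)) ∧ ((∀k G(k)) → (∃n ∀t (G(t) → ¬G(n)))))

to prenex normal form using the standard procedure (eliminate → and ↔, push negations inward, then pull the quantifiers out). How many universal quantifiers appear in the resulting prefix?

3

Rewrite implications/biconditionals: A → B as ¬A ∨ B.
  ¬(¬(∀m ¬G(m)) ∧ (¬(∀k G(k)) ∨ (∃n ∀t (¬G(t) ∨ ¬G(n)))))
Move each ¬ inward, flipping quantifiers it crosses:
  (∀m ¬G(m)) ∨ (∀k G(k)) ∧ (∀n ∃t (G(t) ∧ G(n)))
All bound variables are already distinct, so no renaming is needed.
Pull the quantifiers to the front (each side's bound variable is not free in the other side):
  ∀m ∀k ∀n ∃t (¬G(m) ∨ G(k) ∧ G(t) ∧ G(n))
The prefix is ∀m ∀k ∀n ∃t: 3 universal, 1 existential.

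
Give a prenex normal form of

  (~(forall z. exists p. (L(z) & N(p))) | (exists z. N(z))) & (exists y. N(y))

Push ¬ through the quantifiers and connectives to reach negation normal form:
  ((exists z. forall p. (~L(z) | ~N(p))) | (exists z. N(z))) & (exists y. N(y))
Rename bound variables to avoid capture: z↦v.
  ((exists z. forall p. (~L(z) | ~N(p))) | (exists v. N(v))) & (exists y. N(y))
Extract every quantifier outward, since the variables are now distinct and don't occur free across branches:
  exists z. forall p. exists v. exists y. ((~L(z) | ~N(p) | N(v)) & N(y))

exists z. forall p. exists v. exists y. ((~L(z) | ~N(p) | N(v)) & N(y))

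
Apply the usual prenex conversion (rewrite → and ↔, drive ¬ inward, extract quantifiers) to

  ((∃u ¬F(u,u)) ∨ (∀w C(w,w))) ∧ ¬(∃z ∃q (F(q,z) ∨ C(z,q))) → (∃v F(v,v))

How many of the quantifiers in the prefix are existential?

4

Rewrite implications/biconditionals: A → B as ¬A ∨ B.
  ¬(((∃u ¬F(u,u)) ∨ (∀w C(w,w))) ∧ ¬(∃z ∃q (F(q,z) ∨ C(z,q)))) ∨ (∃v F(v,v))
Drive negations inward (¬∀x A ≡ ∃x ¬A, ¬∃x A ≡ ∀x ¬A, De Morgan for ∧/∨):
  (∀u F(u,u)) ∧ (∃w ¬C(w,w)) ∨ (∃z ∃q (F(q,z) ∨ C(z,q))) ∨ (∃v F(v,v))
All bound variables are already distinct, so no renaming is needed.
Finally move all quantifiers to the prefix:
  ∀u ∃w ∃z ∃q ∃v (F(u,u) ∧ ¬C(w,w) ∨ F(q,z) ∨ C(z,q) ∨ F(v,v))
The prefix is ∀u ∃w ∃z ∃q ∃v: 1 universal, 4 existential.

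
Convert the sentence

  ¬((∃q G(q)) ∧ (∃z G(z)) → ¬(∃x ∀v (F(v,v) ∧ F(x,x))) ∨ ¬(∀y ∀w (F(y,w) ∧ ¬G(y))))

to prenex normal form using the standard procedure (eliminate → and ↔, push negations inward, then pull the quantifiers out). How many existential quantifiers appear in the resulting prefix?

First replace A → B with ¬A ∨ B.
  ¬(¬((∃q G(q)) ∧ (∃z G(z))) ∨ ¬(∃x ∀v (F(v,v) ∧ F(x,x))) ∨ ¬(∀y ∀w (F(y,w) ∧ ¬G(y))))
Move each ¬ inward, flipping quantifiers it crosses:
  (∃q G(q)) ∧ (∃z G(z)) ∧ (∃x ∀v (F(v,v) ∧ F(x,x))) ∧ (∀y ∀w (F(y,w) ∧ ¬G(y)))
All bound variables are already distinct, so no renaming is needed.
Extract every quantifier outward, since the variables are now distinct and don't occur free across branches:
  ∃q ∃z ∃x ∀v ∀y ∀w (G(q) ∧ G(z) ∧ F(v,v) ∧ F(x,x) ∧ F(y,w) ∧ ¬G(y))
The prefix is ∃q ∃z ∃x ∀v ∀y ∀w: 3 universal, 3 existential.

3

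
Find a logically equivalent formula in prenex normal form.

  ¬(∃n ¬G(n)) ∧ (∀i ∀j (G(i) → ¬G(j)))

Eliminate → and ↔ using ¬ and ∨.
  ¬(∃n ¬G(n)) ∧ (∀i ∀j (¬G(i) ∨ ¬G(j)))
Drive negations inward (¬∀x A ≡ ∃x ¬A, ¬∃x A ≡ ∀x ¬A, De Morgan for ∧/∨):
  (∀n G(n)) ∧ (∀i ∀j (¬G(i) ∨ ¬G(j)))
All bound variables are already distinct, so no renaming is needed.
Pull the quantifiers to the front (each side's bound variable is not free in the other side):
  ∀n ∀i ∀j (G(n) ∧ (¬G(i) ∨ ¬G(j)))

∀n ∀i ∀j (G(n) ∧ (¬G(i) ∨ ¬G(j)))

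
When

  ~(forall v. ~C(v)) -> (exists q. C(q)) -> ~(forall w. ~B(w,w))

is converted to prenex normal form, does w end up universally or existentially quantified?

existential

Rewrite implications/biconditionals: A → B as ¬A ∨ B.
  ~~(forall v. ~C(v)) | ~(exists q. C(q)) | ~(forall w. ~B(w,w))
Push ¬ through the quantifiers and connectives to reach negation normal form:
  (forall v. ~C(v)) | (forall q. ~C(q)) | (exists w. B(w,w))
Pull the quantifiers to the front (each side's bound variable is not free in the other side):
  forall v. forall q. exists w. (~C(v) | ~C(q) | B(w,w))
The quantifier forall w sits under an odd number of negations (counting the antecedent side of each →), so it flips to exists w.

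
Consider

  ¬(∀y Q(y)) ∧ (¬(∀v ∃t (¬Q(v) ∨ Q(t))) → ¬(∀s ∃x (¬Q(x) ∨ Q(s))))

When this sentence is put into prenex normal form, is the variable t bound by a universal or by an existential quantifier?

Rewrite implications/biconditionals: A → B as ¬A ∨ B.
  ¬(∀y Q(y)) ∧ (¬¬(∀v ∃t (¬Q(v) ∨ Q(t))) ∨ ¬(∀s ∃x (¬Q(x) ∨ Q(s))))
Move each ¬ inward, flipping quantifiers it crosses:
  (∃y ¬Q(y)) ∧ ((∀v ∃t (¬Q(v) ∨ Q(t))) ∨ (∃s ∀x (Q(x) ∧ ¬Q(s))))
All bound variables are already distinct, so no renaming is needed.
Extract every quantifier outward, since the variables are now distinct and don't occur free across branches:
  ∃y ∀v ∃t ∃s ∀x (¬Q(y) ∧ (¬Q(v) ∨ Q(t) ∨ Q(x) ∧ ¬Q(s)))
The quantifier ∃t sits under an even number of negations (counting the antecedent side of each →), so it remains existential.

existential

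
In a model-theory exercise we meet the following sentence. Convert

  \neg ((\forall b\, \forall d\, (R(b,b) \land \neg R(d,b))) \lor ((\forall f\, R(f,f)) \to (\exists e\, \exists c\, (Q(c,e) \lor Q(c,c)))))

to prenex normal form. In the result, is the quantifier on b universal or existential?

existential

First replace A → B with ¬A ∨ B.
  \neg ((\forall b\, \forall d\, (R(b,b) \land \neg R(d,b))) \lor \neg (\forall f\, R(f,f)) \lor (\exists e\, \exists c\, (Q(c,e) \lor Q(c,c))))
Push ¬ through the quantifiers and connectives to reach negation normal form:
  (\exists b\, \exists d\, (\neg R(b,b) \lor R(d,b))) \land (\forall f\, R(f,f)) \land (\forall e\, \forall c\, (\neg Q(c,e) \land \neg Q(c,c)))
Pull the quantifiers to the front (each side's bound variable is not free in the other side):
  \exists b\, \exists d\, \forall f\, \forall e\, \forall c\, ((\neg R(b,b) \lor R(d,b)) \land R(f,f) \land \neg Q(c,e) \land \neg Q(c,c))
The quantifier \forall b sits under an odd number of negations (counting the antecedent side of each →), so it flips to \exists b.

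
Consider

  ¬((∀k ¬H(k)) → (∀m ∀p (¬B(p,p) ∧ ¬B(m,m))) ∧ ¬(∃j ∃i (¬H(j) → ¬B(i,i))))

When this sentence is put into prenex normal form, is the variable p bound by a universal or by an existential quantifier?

existential

Rewrite implications/biconditionals: A → B as ¬A ∨ B.
  ¬(¬(∀k ¬H(k)) ∨ (∀m ∀p (¬B(p,p) ∧ ¬B(m,m))) ∧ ¬(∃j ∃i (¬¬H(j) ∨ ¬B(i,i))))
Move each ¬ inward, flipping quantifiers it crosses:
  (∀k ¬H(k)) ∧ ((∃m ∃p (B(p,p) ∨ B(m,m))) ∨ (∃j ∃i (H(j) ∨ ¬B(i,i))))
All bound variables are already distinct, so no renaming is needed.
Pull the quantifiers to the front (each side's bound variable is not free in the other side):
  ∀k ∃m ∃p ∃j ∃i (¬H(k) ∧ (B(p,p) ∨ B(m,m) ∨ H(j) ∨ ¬B(i,i)))
The quantifier ∀p sits under an odd number of negations (counting the antecedent side of each →), so it flips to ∃p.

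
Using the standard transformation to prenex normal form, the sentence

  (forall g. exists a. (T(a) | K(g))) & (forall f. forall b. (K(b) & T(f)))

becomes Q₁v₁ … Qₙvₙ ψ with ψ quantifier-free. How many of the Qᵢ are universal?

All bound variables are already distinct, so no renaming is needed.
Finally move all quantifiers to the prefix:
  forall g. exists a. forall f. forall b. ((T(a) | K(g)) & K(b) & T(f))
The prefix is forall g exists a forall f forall b: 3 universal, 1 existential.

3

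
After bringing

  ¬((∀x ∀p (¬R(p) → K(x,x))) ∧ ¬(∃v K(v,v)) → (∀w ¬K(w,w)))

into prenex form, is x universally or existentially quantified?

Eliminate → and ↔ using ¬ and ∨.
  ¬(¬((∀x ∀p (¬¬R(p) ∨ K(x,x))) ∧ ¬(∃v K(v,v))) ∨ (∀w ¬K(w,w)))
Drive negations inward (¬∀x A ≡ ∃x ¬A, ¬∃x A ≡ ∀x ¬A, De Morgan for ∧/∨):
  (∀x ∀p (R(p) ∨ K(x,x))) ∧ (∀v ¬K(v,v)) ∧ (∃w K(w,w))
All bound variables are already distinct, so no renaming is needed.
Finally move all quantifiers to the prefix:
  ∀x ∀p ∀v ∃w ((R(p) ∨ K(x,x)) ∧ ¬K(v,v) ∧ K(w,w))
The quantifier ∀x sits under an even number of negations (counting the antecedent side of each →), so it remains universal.

universal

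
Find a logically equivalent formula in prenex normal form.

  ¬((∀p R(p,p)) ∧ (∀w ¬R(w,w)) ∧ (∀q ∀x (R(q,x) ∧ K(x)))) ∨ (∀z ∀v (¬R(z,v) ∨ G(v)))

∃p ∃w ∃q ∃x ∀z ∀v (¬R(p,p) ∨ R(w,w) ∨ ¬R(q,x) ∨ ¬K(x) ∨ ¬R(z,v) ∨ G(v))

Move each ¬ inward, flipping quantifiers it crosses:
  (∃p ¬R(p,p)) ∨ (∃w R(w,w)) ∨ (∃q ∃x (¬R(q,x) ∨ ¬K(x))) ∨ (∀z ∀v (¬R(z,v) ∨ G(v)))
Finally move all quantifiers to the prefix:
  ∃p ∃w ∃q ∃x ∀z ∀v (¬R(p,p) ∨ R(w,w) ∨ ¬R(q,x) ∨ ¬K(x) ∨ ¬R(z,v) ∨ G(v))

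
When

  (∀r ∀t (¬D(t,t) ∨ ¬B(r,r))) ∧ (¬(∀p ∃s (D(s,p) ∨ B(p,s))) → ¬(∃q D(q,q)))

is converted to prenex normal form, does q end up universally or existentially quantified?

Rewrite implications/biconditionals: A → B as ¬A ∨ B.
  (∀r ∀t (¬D(t,t) ∨ ¬B(r,r))) ∧ (¬¬(∀p ∃s (D(s,p) ∨ B(p,s))) ∨ ¬(∃q D(q,q)))
Move each ¬ inward, flipping quantifiers it crosses:
  (∀r ∀t (¬D(t,t) ∨ ¬B(r,r))) ∧ ((∀p ∃s (D(s,p) ∨ B(p,s))) ∨ (∀q ¬D(q,q)))
Finally move all quantifiers to the prefix:
  ∀r ∀t ∀p ∃s ∀q ((¬D(t,t) ∨ ¬B(r,r)) ∧ (D(s,p) ∨ B(p,s) ∨ ¬D(q,q)))
The quantifier ∃q sits under an odd number of negations (counting the antecedent side of each →), so it flips to ∀q.

universal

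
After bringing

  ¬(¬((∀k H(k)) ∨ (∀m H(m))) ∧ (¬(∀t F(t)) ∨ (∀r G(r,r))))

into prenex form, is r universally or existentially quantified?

Drive negations inward (¬∀x A ≡ ∃x ¬A, ¬∃x A ≡ ∀x ¬A, De Morgan for ∧/∨):
  (∀k H(k)) ∨ (∀m H(m)) ∨ (∀t F(t)) ∧ (∃r ¬G(r,r))
All bound variables are already distinct, so no renaming is needed.
Pull the quantifiers to the front (each side's bound variable is not free in the other side):
  ∀k ∀m ∀t ∃r (H(k) ∨ H(m) ∨ F(t) ∧ ¬G(r,r))
The quantifier ∀r sits under an odd number of negations, so it flips to ∃r.

existential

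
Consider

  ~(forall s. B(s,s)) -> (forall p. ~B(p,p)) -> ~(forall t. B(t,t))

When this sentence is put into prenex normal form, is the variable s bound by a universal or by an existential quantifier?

universal

Eliminate → and ↔ using ¬ and ∨.
  ~~(forall s. B(s,s)) | ~(forall p. ~B(p,p)) | ~(forall t. B(t,t))
Push ¬ through the quantifiers and connectives to reach negation normal form:
  (forall s. B(s,s)) | (exists p. B(p,p)) | (exists t. ~B(t,t))
Pull the quantifiers to the front (each side's bound variable is not free in the other side):
  forall s. exists p. exists t. (B(s,s) | B(p,p) | ~B(t,t))
The quantifier forall s sits under an even number of negations (counting the antecedent side of each →), so it remains universal.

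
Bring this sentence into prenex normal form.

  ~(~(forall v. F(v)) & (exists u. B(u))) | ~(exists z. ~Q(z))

Move each ¬ inward, flipping quantifiers it crosses:
  (forall v. F(v)) | (forall u. ~B(u)) | (forall z. Q(z))
All bound variables are already distinct, so no renaming is needed.
Pull the quantifiers to the front (each side's bound variable is not free in the other side):
  forall v. forall u. forall z. (F(v) | ~B(u) | Q(z))

forall v. forall u. forall z. (F(v) | ~B(u) | Q(z))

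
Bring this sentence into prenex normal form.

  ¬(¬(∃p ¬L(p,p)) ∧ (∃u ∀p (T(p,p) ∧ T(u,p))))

∃p ∀u ∃t (¬L(p,p) ∨ ¬T(t,t) ∨ ¬T(u,t))

Drive negations inward (¬∀x A ≡ ∃x ¬A, ¬∃x A ≡ ∀x ¬A, De Morgan for ∧/∨):
  (∃p ¬L(p,p)) ∨ (∀u ∃p (¬T(p,p) ∨ ¬T(u,p)))
Standardize variables apart so no two quantifiers bind the same name: p↦t.
  (∃p ¬L(p,p)) ∨ (∀u ∃t (¬T(t,t) ∨ ¬T(u,t)))
Finally move all quantifiers to the prefix:
  ∃p ∀u ∃t (¬L(p,p) ∨ ¬T(t,t) ∨ ¬T(u,t))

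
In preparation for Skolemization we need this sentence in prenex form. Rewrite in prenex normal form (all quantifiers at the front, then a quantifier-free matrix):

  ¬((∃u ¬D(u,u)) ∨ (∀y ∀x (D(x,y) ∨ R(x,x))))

Push ¬ through the quantifiers and connectives to reach negation normal form:
  (∀u D(u,u)) ∧ (∃y ∃x (¬D(x,y) ∧ ¬R(x,x)))
All bound variables are already distinct, so no renaming is needed.
Finally move all quantifiers to the prefix:
  ∀u ∃y ∃x (D(u,u) ∧ ¬D(x,y) ∧ ¬R(x,x))

∀u ∃y ∃x (D(u,u) ∧ ¬D(x,y) ∧ ¬R(x,x))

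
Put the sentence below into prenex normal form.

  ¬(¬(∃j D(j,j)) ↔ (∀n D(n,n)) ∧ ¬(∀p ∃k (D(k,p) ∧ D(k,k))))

Eliminate → and ↔ using ¬ and ∨; A ↔ B as (¬A ∨ B) ∧ (¬B ∨ A).
  ¬((¬¬(∃j D(j,j)) ∨ (∀n D(n,n)) ∧ ¬(∀p ∃k (D(k,p) ∧ D(k,k)))) ∧ (¬((∀n D(n,n)) ∧ ¬(∀p ∃k (D(k,p) ∧ D(k,k)))) ∨ ¬(∃j D(j,j))))
Move each ¬ inward, flipping quantifiers it crosses:
  (∀j ¬D(j,j)) ∧ ((∃n ¬D(n,n)) ∨ (∀p ∃k (D(k,p) ∧ D(k,k)))) ∨ (∀n D(n,n)) ∧ (∃p ∀k (¬D(k,p) ∨ ¬D(k,k))) ∧ (∃j D(j,j))
Rename bound variables to avoid capture: n↦u1, p↦s, k↦x1, j↦b.
  (∀j ¬D(j,j)) ∧ ((∃n ¬D(n,n)) ∨ (∀p ∃k (D(k,p) ∧ D(k,k)))) ∨ (∀u1 D(u1,u1)) ∧ (∃s ∀x1 (¬D(x1,s) ∨ ¬D(x1,x1))) ∧ (∃b D(b,b))
Pull the quantifiers to the front (each side's bound variable is not free in the other side):
  ∀j ∃n ∀p ∃k ∀u1 ∃s ∀x1 ∃b (¬D(j,j) ∧ (¬D(n,n) ∨ D(k,p) ∧ D(k,k)) ∨ D(u1,u1) ∧ (¬D(x1,s) ∨ ¬D(x1,x1)) ∧ D(b,b))

∀j ∃n ∀p ∃k ∀u1 ∃s ∀x1 ∃b (¬D(j,j) ∧ (¬D(n,n) ∨ D(k,p) ∧ D(k,k)) ∨ D(u1,u1) ∧ (¬D(x1,s) ∨ ¬D(x1,x1)) ∧ D(b,b))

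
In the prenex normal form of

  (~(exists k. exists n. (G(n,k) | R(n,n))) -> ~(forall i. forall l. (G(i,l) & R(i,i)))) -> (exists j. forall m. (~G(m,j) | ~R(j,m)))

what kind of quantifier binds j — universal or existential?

Rewrite implications/biconditionals: A → B as ¬A ∨ B.
  ~(~~(exists k. exists n. (G(n,k) | R(n,n))) | ~(forall i. forall l. (G(i,l) & R(i,i)))) | (exists j. forall m. (~G(m,j) | ~R(j,m)))
Drive negations inward (¬∀x A ≡ ∃x ¬A, ¬∃x A ≡ ∀x ¬A, De Morgan for ∧/∨):
  (forall k. forall n. (~G(n,k) & ~R(n,n))) & (forall i. forall l. (G(i,l) & R(i,i))) | (exists j. forall m. (~G(m,j) | ~R(j,m)))
All bound variables are already distinct, so no renaming is needed.
Extract every quantifier outward, since the variables are now distinct and don't occur free across branches:
  forall k. forall n. forall i. forall l. exists j. forall m. (~G(n,k) & ~R(n,n) & G(i,l) & R(i,i) | ~G(m,j) | ~R(j,m))
The quantifier exists j sits under an even number of negations (counting the antecedent side of each →), so it remains existential.

existential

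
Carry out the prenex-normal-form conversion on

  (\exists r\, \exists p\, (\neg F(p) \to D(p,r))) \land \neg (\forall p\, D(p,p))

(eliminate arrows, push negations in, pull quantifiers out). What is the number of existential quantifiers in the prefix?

Rewrite implications/biconditionals: A → B as ¬A ∨ B.
  (\exists r\, \exists p\, (\neg \neg F(p) \lor D(p,r))) \land \neg (\forall p\, D(p,p))
Drive negations inward (¬∀x A ≡ ∃x ¬A, ¬∃x A ≡ ∀x ¬A, De Morgan for ∧/∨):
  (\exists r\, \exists p\, (F(p) \lor D(p,r))) \land (\exists p\, \neg D(p,p))
Standardize variables apart so no two quantifiers bind the same name: p↦b.
  (\exists r\, \exists p\, (F(p) \lor D(p,r))) \land (\exists b\, \neg D(b,b))
Finally move all quantifiers to the prefix:
  \exists r\, \exists p\, \exists b\, ((F(p) \lor D(p,r)) \land \neg D(b,b))
The prefix is \exists r \exists p \exists b: 0 universal, 3 existential.

3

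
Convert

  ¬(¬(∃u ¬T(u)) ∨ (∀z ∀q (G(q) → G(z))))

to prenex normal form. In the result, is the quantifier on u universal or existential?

First replace A → B with ¬A ∨ B.
  ¬(¬(∃u ¬T(u)) ∨ (∀z ∀q (¬G(q) ∨ G(z))))
Move each ¬ inward, flipping quantifiers it crosses:
  (∃u ¬T(u)) ∧ (∃z ∃q (G(q) ∧ ¬G(z)))
Finally move all quantifiers to the prefix:
  ∃u ∃z ∃q (¬T(u) ∧ G(q) ∧ ¬G(z))
The quantifier ∃u sits under an even number of negations (counting the antecedent side of each →), so it remains existential.

existential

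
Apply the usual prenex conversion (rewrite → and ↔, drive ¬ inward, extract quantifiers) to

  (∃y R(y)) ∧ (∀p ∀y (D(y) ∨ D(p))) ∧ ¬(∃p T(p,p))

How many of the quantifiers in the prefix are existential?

Move each ¬ inward, flipping quantifiers it crosses:
  (∃y R(y)) ∧ (∀p ∀y (D(y) ∨ D(p))) ∧ (∀p ¬T(p,p))
Give each quantifier a distinct variable: y↦y1, p↦z1.
  (∃y R(y)) ∧ (∀p ∀y1 (D(y1) ∨ D(p))) ∧ (∀z1 ¬T(z1,z1))
Finally move all quantifiers to the prefix:
  ∃y ∀p ∀y1 ∀z1 (R(y) ∧ (D(y1) ∨ D(p)) ∧ ¬T(z1,z1))
The prefix is ∃y ∀p ∀y1 ∀z1: 3 universal, 1 existential.

1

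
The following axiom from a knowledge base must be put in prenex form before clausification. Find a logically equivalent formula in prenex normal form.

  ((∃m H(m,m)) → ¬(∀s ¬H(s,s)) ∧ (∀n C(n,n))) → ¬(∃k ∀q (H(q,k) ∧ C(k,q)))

Rewrite implications/biconditionals: A → B as ¬A ∨ B.
  ¬(¬(∃m H(m,m)) ∨ ¬(∀s ¬H(s,s)) ∧ (∀n C(n,n))) ∨ ¬(∃k ∀q (H(q,k) ∧ C(k,q)))
Drive negations inward (¬∀x A ≡ ∃x ¬A, ¬∃x A ≡ ∀x ¬A, De Morgan for ∧/∨):
  (∃m H(m,m)) ∧ ((∀s ¬H(s,s)) ∨ (∃n ¬C(n,n))) ∨ (∀k ∃q (¬H(q,k) ∨ ¬C(k,q)))
Finally move all quantifiers to the prefix:
  ∃m ∀s ∃n ∀k ∃q (H(m,m) ∧ (¬H(s,s) ∨ ¬C(n,n)) ∨ ¬H(q,k) ∨ ¬C(k,q))

∃m ∀s ∃n ∀k ∃q (H(m,m) ∧ (¬H(s,s) ∨ ¬C(n,n)) ∨ ¬H(q,k) ∨ ¬C(k,q))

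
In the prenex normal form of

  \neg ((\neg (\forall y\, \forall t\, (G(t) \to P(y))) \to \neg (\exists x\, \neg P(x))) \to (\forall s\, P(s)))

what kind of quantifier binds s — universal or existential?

existential

Rewrite implications/biconditionals: A → B as ¬A ∨ B.
  \neg (\neg (\neg \neg (\forall y\, \forall t\, (\neg G(t) \lor P(y))) \lor \neg (\exists x\, \neg P(x))) \lor (\forall s\, P(s)))
Move each ¬ inward, flipping quantifiers it crosses:
  ((\forall y\, \forall t\, (\neg G(t) \lor P(y))) \lor (\forall x\, P(x))) \land (\exists s\, \neg P(s))
All bound variables are already distinct, so no renaming is needed.
Finally move all quantifiers to the prefix:
  \forall y\, \forall t\, \forall x\, \exists s\, ((\neg G(t) \lor P(y) \lor P(x)) \land \neg P(s))
The quantifier \forall s sits under an odd number of negations (counting the antecedent side of each →), so it flips to \exists s.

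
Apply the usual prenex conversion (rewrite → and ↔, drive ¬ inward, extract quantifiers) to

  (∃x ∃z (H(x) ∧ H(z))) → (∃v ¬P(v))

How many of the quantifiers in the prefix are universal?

2

Rewrite implications/biconditionals: A → B as ¬A ∨ B.
  ¬(∃x ∃z (H(x) ∧ H(z))) ∨ (∃v ¬P(v))
Drive negations inward (¬∀x A ≡ ∃x ¬A, ¬∃x A ≡ ∀x ¬A, De Morgan for ∧/∨):
  (∀x ∀z (¬H(x) ∨ ¬H(z))) ∨ (∃v ¬P(v))
Extract every quantifier outward, since the variables are now distinct and don't occur free across branches:
  ∀x ∀z ∃v (¬H(x) ∨ ¬H(z) ∨ ¬P(v))
The prefix is ∀x ∀z ∃v: 2 universal, 1 existential.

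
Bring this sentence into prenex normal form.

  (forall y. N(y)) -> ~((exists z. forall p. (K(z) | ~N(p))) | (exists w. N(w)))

exists y. forall z. exists p. forall w. (~N(y) | ~K(z) & N(p) & ~N(w))

Eliminate → and ↔ using ¬ and ∨.
  ~(forall y. N(y)) | ~((exists z. forall p. (K(z) | ~N(p))) | (exists w. N(w)))
Move each ¬ inward, flipping quantifiers it crosses:
  (exists y. ~N(y)) | (forall z. exists p. (~K(z) & N(p))) & (forall w. ~N(w))
All bound variables are already distinct, so no renaming is needed.
Extract every quantifier outward, since the variables are now distinct and don't occur free across branches:
  exists y. forall z. exists p. forall w. (~N(y) | ~K(z) & N(p) & ~N(w))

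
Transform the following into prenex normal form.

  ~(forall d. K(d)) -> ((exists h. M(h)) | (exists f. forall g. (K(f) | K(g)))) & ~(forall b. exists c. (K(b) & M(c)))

forall d. exists h. exists f. forall g. exists b. forall c. (K(d) | (M(h) | K(f) | K(g)) & (~K(b) | ~M(c)))

Rewrite implications/biconditionals: A → B as ¬A ∨ B.
  ~~(forall d. K(d)) | ((exists h. M(h)) | (exists f. forall g. (K(f) | K(g)))) & ~(forall b. exists c. (K(b) & M(c)))
Push ¬ through the quantifiers and connectives to reach negation normal form:
  (forall d. K(d)) | ((exists h. M(h)) | (exists f. forall g. (K(f) | K(g)))) & (exists b. forall c. (~K(b) | ~M(c)))
All bound variables are already distinct, so no renaming is needed.
Extract every quantifier outward, since the variables are now distinct and don't occur free across branches:
  forall d. exists h. exists f. forall g. exists b. forall c. (K(d) | (M(h) | K(f) | K(g)) & (~K(b) | ~M(c)))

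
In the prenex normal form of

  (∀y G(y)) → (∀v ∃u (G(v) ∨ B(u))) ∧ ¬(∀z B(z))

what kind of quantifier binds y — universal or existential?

existential

Rewrite implications/biconditionals: A → B as ¬A ∨ B.
  ¬(∀y G(y)) ∨ (∀v ∃u (G(v) ∨ B(u))) ∧ ¬(∀z B(z))
Move each ¬ inward, flipping quantifiers it crosses:
  (∃y ¬G(y)) ∨ (∀v ∃u (G(v) ∨ B(u))) ∧ (∃z ¬B(z))
All bound variables are already distinct, so no renaming is needed.
Pull the quantifiers to the front (each side's bound variable is not free in the other side):
  ∃y ∀v ∃u ∃z (¬G(y) ∨ (G(v) ∨ B(u)) ∧ ¬B(z))
The quantifier ∀y sits under an odd number of negations (counting the antecedent side of each →), so it flips to ∃y.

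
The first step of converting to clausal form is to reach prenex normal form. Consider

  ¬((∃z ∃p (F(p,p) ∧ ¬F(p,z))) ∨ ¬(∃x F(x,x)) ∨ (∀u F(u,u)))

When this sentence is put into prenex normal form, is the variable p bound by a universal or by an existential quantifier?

universal

Move each ¬ inward, flipping quantifiers it crosses:
  (∀z ∀p (¬F(p,p) ∨ F(p,z))) ∧ (∃x F(x,x)) ∧ (∃u ¬F(u,u))
All bound variables are already distinct, so no renaming is needed.
Finally move all quantifiers to the prefix:
  ∀z ∀p ∃x ∃u ((¬F(p,p) ∨ F(p,z)) ∧ F(x,x) ∧ ¬F(u,u))
The quantifier ∃p sits under an odd number of negations, so it flips to ∀p.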